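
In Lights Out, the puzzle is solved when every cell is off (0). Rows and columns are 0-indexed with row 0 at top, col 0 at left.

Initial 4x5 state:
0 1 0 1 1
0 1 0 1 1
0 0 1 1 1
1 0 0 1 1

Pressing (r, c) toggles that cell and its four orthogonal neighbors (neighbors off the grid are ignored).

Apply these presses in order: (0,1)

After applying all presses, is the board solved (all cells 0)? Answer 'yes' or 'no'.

Answer: no

Derivation:
After press 1 at (0,1):
1 0 1 1 1
0 0 0 1 1
0 0 1 1 1
1 0 0 1 1

Lights still on: 12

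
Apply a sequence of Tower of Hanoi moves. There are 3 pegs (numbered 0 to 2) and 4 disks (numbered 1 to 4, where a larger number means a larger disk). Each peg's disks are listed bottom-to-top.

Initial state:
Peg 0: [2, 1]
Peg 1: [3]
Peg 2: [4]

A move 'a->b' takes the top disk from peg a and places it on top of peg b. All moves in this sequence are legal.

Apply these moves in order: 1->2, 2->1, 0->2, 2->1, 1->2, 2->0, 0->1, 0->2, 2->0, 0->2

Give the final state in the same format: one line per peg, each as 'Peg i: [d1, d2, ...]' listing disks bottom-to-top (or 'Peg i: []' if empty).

After move 1 (1->2):
Peg 0: [2, 1]
Peg 1: []
Peg 2: [4, 3]

After move 2 (2->1):
Peg 0: [2, 1]
Peg 1: [3]
Peg 2: [4]

After move 3 (0->2):
Peg 0: [2]
Peg 1: [3]
Peg 2: [4, 1]

After move 4 (2->1):
Peg 0: [2]
Peg 1: [3, 1]
Peg 2: [4]

After move 5 (1->2):
Peg 0: [2]
Peg 1: [3]
Peg 2: [4, 1]

After move 6 (2->0):
Peg 0: [2, 1]
Peg 1: [3]
Peg 2: [4]

After move 7 (0->1):
Peg 0: [2]
Peg 1: [3, 1]
Peg 2: [4]

After move 8 (0->2):
Peg 0: []
Peg 1: [3, 1]
Peg 2: [4, 2]

After move 9 (2->0):
Peg 0: [2]
Peg 1: [3, 1]
Peg 2: [4]

After move 10 (0->2):
Peg 0: []
Peg 1: [3, 1]
Peg 2: [4, 2]

Answer: Peg 0: []
Peg 1: [3, 1]
Peg 2: [4, 2]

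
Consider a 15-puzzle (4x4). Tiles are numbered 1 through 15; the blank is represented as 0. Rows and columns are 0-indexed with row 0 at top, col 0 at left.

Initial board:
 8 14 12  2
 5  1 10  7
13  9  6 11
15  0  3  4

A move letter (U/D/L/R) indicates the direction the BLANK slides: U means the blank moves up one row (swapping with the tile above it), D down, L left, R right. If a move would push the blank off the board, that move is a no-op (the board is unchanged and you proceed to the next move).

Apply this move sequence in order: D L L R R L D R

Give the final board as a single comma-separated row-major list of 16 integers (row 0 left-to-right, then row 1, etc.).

Answer: 8, 14, 12, 2, 5, 1, 10, 7, 13, 9, 6, 11, 15, 3, 0, 4

Derivation:
After move 1 (D):
 8 14 12  2
 5  1 10  7
13  9  6 11
15  0  3  4

After move 2 (L):
 8 14 12  2
 5  1 10  7
13  9  6 11
 0 15  3  4

After move 3 (L):
 8 14 12  2
 5  1 10  7
13  9  6 11
 0 15  3  4

After move 4 (R):
 8 14 12  2
 5  1 10  7
13  9  6 11
15  0  3  4

After move 5 (R):
 8 14 12  2
 5  1 10  7
13  9  6 11
15  3  0  4

After move 6 (L):
 8 14 12  2
 5  1 10  7
13  9  6 11
15  0  3  4

After move 7 (D):
 8 14 12  2
 5  1 10  7
13  9  6 11
15  0  3  4

After move 8 (R):
 8 14 12  2
 5  1 10  7
13  9  6 11
15  3  0  4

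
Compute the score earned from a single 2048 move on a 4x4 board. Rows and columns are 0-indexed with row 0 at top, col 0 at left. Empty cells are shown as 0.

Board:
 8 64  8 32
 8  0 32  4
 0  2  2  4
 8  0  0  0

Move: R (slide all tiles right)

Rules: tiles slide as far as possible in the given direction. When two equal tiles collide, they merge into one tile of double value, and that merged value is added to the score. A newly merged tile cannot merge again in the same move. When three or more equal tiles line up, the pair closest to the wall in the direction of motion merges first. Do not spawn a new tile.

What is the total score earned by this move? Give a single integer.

Slide right:
row 0: [8, 64, 8, 32] -> [8, 64, 8, 32]  score +0 (running 0)
row 1: [8, 0, 32, 4] -> [0, 8, 32, 4]  score +0 (running 0)
row 2: [0, 2, 2, 4] -> [0, 0, 4, 4]  score +4 (running 4)
row 3: [8, 0, 0, 0] -> [0, 0, 0, 8]  score +0 (running 4)
Board after move:
 8 64  8 32
 0  8 32  4
 0  0  4  4
 0  0  0  8

Answer: 4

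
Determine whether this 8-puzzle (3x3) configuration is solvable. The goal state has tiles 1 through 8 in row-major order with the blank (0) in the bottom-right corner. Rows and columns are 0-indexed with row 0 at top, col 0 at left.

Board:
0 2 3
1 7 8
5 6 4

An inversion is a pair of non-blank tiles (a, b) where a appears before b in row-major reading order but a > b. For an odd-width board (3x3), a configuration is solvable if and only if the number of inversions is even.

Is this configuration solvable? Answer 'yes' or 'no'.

Answer: yes

Derivation:
Inversions (pairs i<j in row-major order where tile[i] > tile[j] > 0): 10
10 is even, so the puzzle is solvable.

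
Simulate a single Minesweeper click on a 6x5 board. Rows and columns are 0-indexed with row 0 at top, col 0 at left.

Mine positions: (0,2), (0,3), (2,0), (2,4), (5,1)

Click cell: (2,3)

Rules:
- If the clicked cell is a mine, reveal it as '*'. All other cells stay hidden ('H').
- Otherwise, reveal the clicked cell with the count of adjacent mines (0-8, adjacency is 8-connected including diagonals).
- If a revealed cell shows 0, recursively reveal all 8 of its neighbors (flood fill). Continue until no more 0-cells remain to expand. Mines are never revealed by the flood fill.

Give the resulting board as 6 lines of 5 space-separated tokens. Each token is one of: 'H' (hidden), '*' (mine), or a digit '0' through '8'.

H H H H H
H H H H H
H H H 1 H
H H H H H
H H H H H
H H H H H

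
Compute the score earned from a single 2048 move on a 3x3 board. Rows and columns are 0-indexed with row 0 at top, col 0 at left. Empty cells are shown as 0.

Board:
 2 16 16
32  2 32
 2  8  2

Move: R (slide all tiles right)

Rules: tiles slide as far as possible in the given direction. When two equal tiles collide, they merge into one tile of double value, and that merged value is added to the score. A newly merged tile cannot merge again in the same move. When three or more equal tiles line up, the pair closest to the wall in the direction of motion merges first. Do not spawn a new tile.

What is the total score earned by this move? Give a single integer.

Answer: 32

Derivation:
Slide right:
row 0: [2, 16, 16] -> [0, 2, 32]  score +32 (running 32)
row 1: [32, 2, 32] -> [32, 2, 32]  score +0 (running 32)
row 2: [2, 8, 2] -> [2, 8, 2]  score +0 (running 32)
Board after move:
 0  2 32
32  2 32
 2  8  2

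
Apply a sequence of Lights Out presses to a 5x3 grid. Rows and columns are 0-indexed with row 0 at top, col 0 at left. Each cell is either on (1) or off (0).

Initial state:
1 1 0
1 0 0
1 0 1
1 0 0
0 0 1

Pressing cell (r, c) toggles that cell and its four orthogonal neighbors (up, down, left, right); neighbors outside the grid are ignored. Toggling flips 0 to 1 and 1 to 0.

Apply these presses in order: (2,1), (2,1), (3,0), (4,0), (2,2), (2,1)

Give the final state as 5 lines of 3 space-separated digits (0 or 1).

Answer: 1 1 0
1 1 1
1 0 1
1 0 1
0 1 1

Derivation:
After press 1 at (2,1):
1 1 0
1 1 0
0 1 0
1 1 0
0 0 1

After press 2 at (2,1):
1 1 0
1 0 0
1 0 1
1 0 0
0 0 1

After press 3 at (3,0):
1 1 0
1 0 0
0 0 1
0 1 0
1 0 1

After press 4 at (4,0):
1 1 0
1 0 0
0 0 1
1 1 0
0 1 1

After press 5 at (2,2):
1 1 0
1 0 1
0 1 0
1 1 1
0 1 1

After press 6 at (2,1):
1 1 0
1 1 1
1 0 1
1 0 1
0 1 1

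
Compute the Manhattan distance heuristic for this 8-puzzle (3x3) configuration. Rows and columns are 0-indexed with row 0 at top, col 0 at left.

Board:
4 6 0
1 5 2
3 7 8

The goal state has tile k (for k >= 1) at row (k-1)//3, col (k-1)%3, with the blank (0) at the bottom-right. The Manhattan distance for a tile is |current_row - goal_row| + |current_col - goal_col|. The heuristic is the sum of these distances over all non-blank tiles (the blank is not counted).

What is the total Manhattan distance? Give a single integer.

Answer: 12

Derivation:
Tile 4: at (0,0), goal (1,0), distance |0-1|+|0-0| = 1
Tile 6: at (0,1), goal (1,2), distance |0-1|+|1-2| = 2
Tile 1: at (1,0), goal (0,0), distance |1-0|+|0-0| = 1
Tile 5: at (1,1), goal (1,1), distance |1-1|+|1-1| = 0
Tile 2: at (1,2), goal (0,1), distance |1-0|+|2-1| = 2
Tile 3: at (2,0), goal (0,2), distance |2-0|+|0-2| = 4
Tile 7: at (2,1), goal (2,0), distance |2-2|+|1-0| = 1
Tile 8: at (2,2), goal (2,1), distance |2-2|+|2-1| = 1
Sum: 1 + 2 + 1 + 0 + 2 + 4 + 1 + 1 = 12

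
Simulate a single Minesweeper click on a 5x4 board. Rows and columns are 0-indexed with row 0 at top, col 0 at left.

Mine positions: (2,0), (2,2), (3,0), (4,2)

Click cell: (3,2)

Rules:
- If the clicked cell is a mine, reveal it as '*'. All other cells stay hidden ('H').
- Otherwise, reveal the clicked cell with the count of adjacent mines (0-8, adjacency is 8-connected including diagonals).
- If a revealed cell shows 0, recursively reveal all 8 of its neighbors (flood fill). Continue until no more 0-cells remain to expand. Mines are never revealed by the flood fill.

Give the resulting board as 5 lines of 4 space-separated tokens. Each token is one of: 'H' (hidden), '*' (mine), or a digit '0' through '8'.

H H H H
H H H H
H H H H
H H 2 H
H H H H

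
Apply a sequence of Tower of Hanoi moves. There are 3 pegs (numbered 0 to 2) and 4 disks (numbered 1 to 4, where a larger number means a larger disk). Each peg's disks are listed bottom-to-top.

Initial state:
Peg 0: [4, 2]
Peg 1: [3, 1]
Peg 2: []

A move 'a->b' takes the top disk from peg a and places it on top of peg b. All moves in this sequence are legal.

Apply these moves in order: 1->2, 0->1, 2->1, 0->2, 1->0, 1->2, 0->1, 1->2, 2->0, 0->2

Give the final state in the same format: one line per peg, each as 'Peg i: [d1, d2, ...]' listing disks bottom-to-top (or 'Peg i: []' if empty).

After move 1 (1->2):
Peg 0: [4, 2]
Peg 1: [3]
Peg 2: [1]

After move 2 (0->1):
Peg 0: [4]
Peg 1: [3, 2]
Peg 2: [1]

After move 3 (2->1):
Peg 0: [4]
Peg 1: [3, 2, 1]
Peg 2: []

After move 4 (0->2):
Peg 0: []
Peg 1: [3, 2, 1]
Peg 2: [4]

After move 5 (1->0):
Peg 0: [1]
Peg 1: [3, 2]
Peg 2: [4]

After move 6 (1->2):
Peg 0: [1]
Peg 1: [3]
Peg 2: [4, 2]

After move 7 (0->1):
Peg 0: []
Peg 1: [3, 1]
Peg 2: [4, 2]

After move 8 (1->2):
Peg 0: []
Peg 1: [3]
Peg 2: [4, 2, 1]

After move 9 (2->0):
Peg 0: [1]
Peg 1: [3]
Peg 2: [4, 2]

After move 10 (0->2):
Peg 0: []
Peg 1: [3]
Peg 2: [4, 2, 1]

Answer: Peg 0: []
Peg 1: [3]
Peg 2: [4, 2, 1]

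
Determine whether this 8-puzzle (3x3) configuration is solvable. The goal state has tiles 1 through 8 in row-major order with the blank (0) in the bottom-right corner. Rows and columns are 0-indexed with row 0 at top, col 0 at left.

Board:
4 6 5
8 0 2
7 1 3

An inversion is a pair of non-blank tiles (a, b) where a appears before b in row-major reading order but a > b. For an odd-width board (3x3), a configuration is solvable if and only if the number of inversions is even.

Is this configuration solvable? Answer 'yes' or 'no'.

Inversions (pairs i<j in row-major order where tile[i] > tile[j] > 0): 17
17 is odd, so the puzzle is not solvable.

Answer: no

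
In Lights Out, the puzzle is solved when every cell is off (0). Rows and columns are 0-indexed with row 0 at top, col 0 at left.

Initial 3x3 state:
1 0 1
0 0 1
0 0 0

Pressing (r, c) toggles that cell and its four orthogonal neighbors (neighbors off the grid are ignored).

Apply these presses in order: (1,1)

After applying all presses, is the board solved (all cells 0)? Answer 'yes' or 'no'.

Answer: no

Derivation:
After press 1 at (1,1):
1 1 1
1 1 0
0 1 0

Lights still on: 6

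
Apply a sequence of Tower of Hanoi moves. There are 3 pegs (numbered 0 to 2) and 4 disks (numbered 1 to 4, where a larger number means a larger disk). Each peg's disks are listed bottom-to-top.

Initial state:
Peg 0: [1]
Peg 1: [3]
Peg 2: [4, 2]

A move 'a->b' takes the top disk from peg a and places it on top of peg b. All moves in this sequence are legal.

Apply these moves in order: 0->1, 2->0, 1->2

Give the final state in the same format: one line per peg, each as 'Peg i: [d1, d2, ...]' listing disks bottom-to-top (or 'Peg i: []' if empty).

Answer: Peg 0: [2]
Peg 1: [3]
Peg 2: [4, 1]

Derivation:
After move 1 (0->1):
Peg 0: []
Peg 1: [3, 1]
Peg 2: [4, 2]

After move 2 (2->0):
Peg 0: [2]
Peg 1: [3, 1]
Peg 2: [4]

After move 3 (1->2):
Peg 0: [2]
Peg 1: [3]
Peg 2: [4, 1]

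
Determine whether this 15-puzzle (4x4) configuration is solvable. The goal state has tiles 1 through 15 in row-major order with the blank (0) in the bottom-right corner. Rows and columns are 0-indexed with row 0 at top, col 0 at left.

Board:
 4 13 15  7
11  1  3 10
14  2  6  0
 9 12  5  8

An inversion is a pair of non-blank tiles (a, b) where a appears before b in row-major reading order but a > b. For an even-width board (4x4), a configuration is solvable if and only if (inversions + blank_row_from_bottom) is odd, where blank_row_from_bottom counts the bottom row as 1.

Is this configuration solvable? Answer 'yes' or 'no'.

Inversions: 56
Blank is in row 2 (0-indexed from top), which is row 2 counting from the bottom (bottom = 1).
56 + 2 = 58, which is even, so the puzzle is not solvable.

Answer: no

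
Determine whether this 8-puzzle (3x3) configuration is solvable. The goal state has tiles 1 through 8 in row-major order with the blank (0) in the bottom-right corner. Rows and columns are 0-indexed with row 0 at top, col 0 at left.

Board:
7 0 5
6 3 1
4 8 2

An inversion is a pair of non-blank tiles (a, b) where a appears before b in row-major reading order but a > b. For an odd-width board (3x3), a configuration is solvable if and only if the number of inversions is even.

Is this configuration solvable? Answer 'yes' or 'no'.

Answer: yes

Derivation:
Inversions (pairs i<j in row-major order where tile[i] > tile[j] > 0): 18
18 is even, so the puzzle is solvable.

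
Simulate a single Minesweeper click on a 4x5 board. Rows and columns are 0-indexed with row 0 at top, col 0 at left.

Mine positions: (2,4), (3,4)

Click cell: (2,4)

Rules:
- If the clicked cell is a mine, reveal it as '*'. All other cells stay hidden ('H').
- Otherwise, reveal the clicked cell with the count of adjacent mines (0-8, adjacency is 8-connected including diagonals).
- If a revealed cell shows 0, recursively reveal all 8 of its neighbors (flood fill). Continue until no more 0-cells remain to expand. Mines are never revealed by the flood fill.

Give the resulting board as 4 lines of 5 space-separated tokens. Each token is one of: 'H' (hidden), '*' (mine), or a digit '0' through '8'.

H H H H H
H H H H H
H H H H *
H H H H H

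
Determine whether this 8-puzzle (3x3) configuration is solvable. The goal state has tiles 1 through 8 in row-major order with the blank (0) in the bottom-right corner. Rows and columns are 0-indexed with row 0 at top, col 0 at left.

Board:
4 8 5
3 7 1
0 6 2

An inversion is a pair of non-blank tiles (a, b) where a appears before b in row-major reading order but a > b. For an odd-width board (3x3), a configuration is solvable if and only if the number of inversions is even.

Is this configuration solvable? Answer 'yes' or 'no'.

Answer: yes

Derivation:
Inversions (pairs i<j in row-major order where tile[i] > tile[j] > 0): 18
18 is even, so the puzzle is solvable.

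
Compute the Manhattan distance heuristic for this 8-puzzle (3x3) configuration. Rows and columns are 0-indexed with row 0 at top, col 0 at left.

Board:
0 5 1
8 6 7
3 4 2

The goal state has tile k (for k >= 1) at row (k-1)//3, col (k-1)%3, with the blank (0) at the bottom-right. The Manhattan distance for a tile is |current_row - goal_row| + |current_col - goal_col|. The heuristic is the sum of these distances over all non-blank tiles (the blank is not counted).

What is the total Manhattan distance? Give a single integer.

Answer: 18

Derivation:
Tile 5: (0,1)->(1,1) = 1
Tile 1: (0,2)->(0,0) = 2
Tile 8: (1,0)->(2,1) = 2
Tile 6: (1,1)->(1,2) = 1
Tile 7: (1,2)->(2,0) = 3
Tile 3: (2,0)->(0,2) = 4
Tile 4: (2,1)->(1,0) = 2
Tile 2: (2,2)->(0,1) = 3
Sum: 1 + 2 + 2 + 1 + 3 + 4 + 2 + 3 = 18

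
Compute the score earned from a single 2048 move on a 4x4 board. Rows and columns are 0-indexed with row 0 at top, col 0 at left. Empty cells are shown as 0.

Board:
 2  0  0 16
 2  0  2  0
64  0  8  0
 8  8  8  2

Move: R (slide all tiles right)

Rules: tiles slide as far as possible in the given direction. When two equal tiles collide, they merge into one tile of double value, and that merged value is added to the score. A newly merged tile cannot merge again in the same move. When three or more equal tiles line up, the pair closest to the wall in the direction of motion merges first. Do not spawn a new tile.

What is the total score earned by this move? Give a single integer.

Slide right:
row 0: [2, 0, 0, 16] -> [0, 0, 2, 16]  score +0 (running 0)
row 1: [2, 0, 2, 0] -> [0, 0, 0, 4]  score +4 (running 4)
row 2: [64, 0, 8, 0] -> [0, 0, 64, 8]  score +0 (running 4)
row 3: [8, 8, 8, 2] -> [0, 8, 16, 2]  score +16 (running 20)
Board after move:
 0  0  2 16
 0  0  0  4
 0  0 64  8
 0  8 16  2

Answer: 20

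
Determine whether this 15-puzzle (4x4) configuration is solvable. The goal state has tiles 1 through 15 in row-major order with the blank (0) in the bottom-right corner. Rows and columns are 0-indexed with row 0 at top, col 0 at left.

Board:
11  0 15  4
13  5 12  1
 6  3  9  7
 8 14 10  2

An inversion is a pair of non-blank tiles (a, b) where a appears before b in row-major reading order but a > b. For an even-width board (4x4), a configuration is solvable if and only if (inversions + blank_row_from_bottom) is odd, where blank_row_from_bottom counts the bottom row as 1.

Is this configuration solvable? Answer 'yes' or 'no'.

Answer: no

Derivation:
Inversions: 58
Blank is in row 0 (0-indexed from top), which is row 4 counting from the bottom (bottom = 1).
58 + 4 = 62, which is even, so the puzzle is not solvable.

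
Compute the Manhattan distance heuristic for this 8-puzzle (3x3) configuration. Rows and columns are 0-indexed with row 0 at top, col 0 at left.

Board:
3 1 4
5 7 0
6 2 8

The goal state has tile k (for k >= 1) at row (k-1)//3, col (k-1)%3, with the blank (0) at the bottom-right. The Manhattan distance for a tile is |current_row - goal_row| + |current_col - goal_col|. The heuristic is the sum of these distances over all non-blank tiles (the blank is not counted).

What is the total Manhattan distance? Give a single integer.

Tile 3: at (0,0), goal (0,2), distance |0-0|+|0-2| = 2
Tile 1: at (0,1), goal (0,0), distance |0-0|+|1-0| = 1
Tile 4: at (0,2), goal (1,0), distance |0-1|+|2-0| = 3
Tile 5: at (1,0), goal (1,1), distance |1-1|+|0-1| = 1
Tile 7: at (1,1), goal (2,0), distance |1-2|+|1-0| = 2
Tile 6: at (2,0), goal (1,2), distance |2-1|+|0-2| = 3
Tile 2: at (2,1), goal (0,1), distance |2-0|+|1-1| = 2
Tile 8: at (2,2), goal (2,1), distance |2-2|+|2-1| = 1
Sum: 2 + 1 + 3 + 1 + 2 + 3 + 2 + 1 = 15

Answer: 15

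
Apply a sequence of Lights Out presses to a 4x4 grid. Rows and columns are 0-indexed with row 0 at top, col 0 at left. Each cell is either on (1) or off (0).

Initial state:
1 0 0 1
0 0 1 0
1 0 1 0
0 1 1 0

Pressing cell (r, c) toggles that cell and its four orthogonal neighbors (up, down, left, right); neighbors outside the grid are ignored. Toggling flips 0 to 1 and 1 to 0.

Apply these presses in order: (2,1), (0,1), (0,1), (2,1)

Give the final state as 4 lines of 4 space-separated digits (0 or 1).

Answer: 1 0 0 1
0 0 1 0
1 0 1 0
0 1 1 0

Derivation:
After press 1 at (2,1):
1 0 0 1
0 1 1 0
0 1 0 0
0 0 1 0

After press 2 at (0,1):
0 1 1 1
0 0 1 0
0 1 0 0
0 0 1 0

After press 3 at (0,1):
1 0 0 1
0 1 1 0
0 1 0 0
0 0 1 0

After press 4 at (2,1):
1 0 0 1
0 0 1 0
1 0 1 0
0 1 1 0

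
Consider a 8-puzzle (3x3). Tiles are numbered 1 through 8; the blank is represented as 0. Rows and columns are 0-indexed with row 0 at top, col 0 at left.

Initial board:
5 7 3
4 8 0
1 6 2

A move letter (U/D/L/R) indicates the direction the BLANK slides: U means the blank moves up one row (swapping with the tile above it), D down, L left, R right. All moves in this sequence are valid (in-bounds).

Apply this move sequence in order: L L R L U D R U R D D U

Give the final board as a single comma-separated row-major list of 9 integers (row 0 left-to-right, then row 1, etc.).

After move 1 (L):
5 7 3
4 0 8
1 6 2

After move 2 (L):
5 7 3
0 4 8
1 6 2

After move 3 (R):
5 7 3
4 0 8
1 6 2

After move 4 (L):
5 7 3
0 4 8
1 6 2

After move 5 (U):
0 7 3
5 4 8
1 6 2

After move 6 (D):
5 7 3
0 4 8
1 6 2

After move 7 (R):
5 7 3
4 0 8
1 6 2

After move 8 (U):
5 0 3
4 7 8
1 6 2

After move 9 (R):
5 3 0
4 7 8
1 6 2

After move 10 (D):
5 3 8
4 7 0
1 6 2

After move 11 (D):
5 3 8
4 7 2
1 6 0

After move 12 (U):
5 3 8
4 7 0
1 6 2

Answer: 5, 3, 8, 4, 7, 0, 1, 6, 2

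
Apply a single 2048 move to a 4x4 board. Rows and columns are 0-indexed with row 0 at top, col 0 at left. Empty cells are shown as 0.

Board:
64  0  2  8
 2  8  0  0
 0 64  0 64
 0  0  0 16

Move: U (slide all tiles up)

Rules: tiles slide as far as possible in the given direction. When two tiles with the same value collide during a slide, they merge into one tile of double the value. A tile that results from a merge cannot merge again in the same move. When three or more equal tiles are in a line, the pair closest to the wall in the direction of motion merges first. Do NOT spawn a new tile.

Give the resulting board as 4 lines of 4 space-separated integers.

Answer: 64  8  2  8
 2 64  0 64
 0  0  0 16
 0  0  0  0

Derivation:
Slide up:
col 0: [64, 2, 0, 0] -> [64, 2, 0, 0]
col 1: [0, 8, 64, 0] -> [8, 64, 0, 0]
col 2: [2, 0, 0, 0] -> [2, 0, 0, 0]
col 3: [8, 0, 64, 16] -> [8, 64, 16, 0]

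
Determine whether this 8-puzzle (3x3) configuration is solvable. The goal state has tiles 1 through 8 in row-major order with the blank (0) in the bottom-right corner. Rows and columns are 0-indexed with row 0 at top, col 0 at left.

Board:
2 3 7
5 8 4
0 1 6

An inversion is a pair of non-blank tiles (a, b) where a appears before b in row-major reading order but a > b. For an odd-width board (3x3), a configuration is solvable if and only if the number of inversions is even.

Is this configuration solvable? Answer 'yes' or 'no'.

Inversions (pairs i<j in row-major order where tile[i] > tile[j] > 0): 12
12 is even, so the puzzle is solvable.

Answer: yes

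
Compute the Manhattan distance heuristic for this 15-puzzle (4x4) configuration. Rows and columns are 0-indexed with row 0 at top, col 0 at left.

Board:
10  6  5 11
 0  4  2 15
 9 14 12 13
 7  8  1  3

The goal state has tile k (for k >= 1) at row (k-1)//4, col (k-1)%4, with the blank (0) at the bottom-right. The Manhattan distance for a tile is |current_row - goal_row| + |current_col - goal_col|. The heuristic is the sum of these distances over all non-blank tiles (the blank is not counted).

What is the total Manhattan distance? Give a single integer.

Answer: 41

Derivation:
Tile 10: (0,0)->(2,1) = 3
Tile 6: (0,1)->(1,1) = 1
Tile 5: (0,2)->(1,0) = 3
Tile 11: (0,3)->(2,2) = 3
Tile 4: (1,1)->(0,3) = 3
Tile 2: (1,2)->(0,1) = 2
Tile 15: (1,3)->(3,2) = 3
Tile 9: (2,0)->(2,0) = 0
Tile 14: (2,1)->(3,1) = 1
Tile 12: (2,2)->(2,3) = 1
Tile 13: (2,3)->(3,0) = 4
Tile 7: (3,0)->(1,2) = 4
Tile 8: (3,1)->(1,3) = 4
Tile 1: (3,2)->(0,0) = 5
Tile 3: (3,3)->(0,2) = 4
Sum: 3 + 1 + 3 + 3 + 3 + 2 + 3 + 0 + 1 + 1 + 4 + 4 + 4 + 5 + 4 = 41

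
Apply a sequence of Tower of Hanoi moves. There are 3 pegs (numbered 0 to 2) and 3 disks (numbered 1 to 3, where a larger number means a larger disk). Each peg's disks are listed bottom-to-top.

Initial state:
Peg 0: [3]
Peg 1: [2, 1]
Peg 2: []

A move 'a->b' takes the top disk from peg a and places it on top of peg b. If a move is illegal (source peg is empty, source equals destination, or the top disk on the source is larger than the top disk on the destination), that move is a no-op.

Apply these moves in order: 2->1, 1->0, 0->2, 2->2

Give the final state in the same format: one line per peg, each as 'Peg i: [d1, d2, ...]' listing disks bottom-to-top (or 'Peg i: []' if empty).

After move 1 (2->1):
Peg 0: [3]
Peg 1: [2, 1]
Peg 2: []

After move 2 (1->0):
Peg 0: [3, 1]
Peg 1: [2]
Peg 2: []

After move 3 (0->2):
Peg 0: [3]
Peg 1: [2]
Peg 2: [1]

After move 4 (2->2):
Peg 0: [3]
Peg 1: [2]
Peg 2: [1]

Answer: Peg 0: [3]
Peg 1: [2]
Peg 2: [1]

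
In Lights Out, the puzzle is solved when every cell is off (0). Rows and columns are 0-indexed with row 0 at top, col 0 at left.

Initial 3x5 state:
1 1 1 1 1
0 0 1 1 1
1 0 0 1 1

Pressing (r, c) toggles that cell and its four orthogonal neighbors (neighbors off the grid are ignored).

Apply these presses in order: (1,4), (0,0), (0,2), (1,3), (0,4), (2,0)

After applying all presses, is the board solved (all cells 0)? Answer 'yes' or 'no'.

Answer: no

Derivation:
After press 1 at (1,4):
1 1 1 1 0
0 0 1 0 0
1 0 0 1 0

After press 2 at (0,0):
0 0 1 1 0
1 0 1 0 0
1 0 0 1 0

After press 3 at (0,2):
0 1 0 0 0
1 0 0 0 0
1 0 0 1 0

After press 4 at (1,3):
0 1 0 1 0
1 0 1 1 1
1 0 0 0 0

After press 5 at (0,4):
0 1 0 0 1
1 0 1 1 0
1 0 0 0 0

After press 6 at (2,0):
0 1 0 0 1
0 0 1 1 0
0 1 0 0 0

Lights still on: 5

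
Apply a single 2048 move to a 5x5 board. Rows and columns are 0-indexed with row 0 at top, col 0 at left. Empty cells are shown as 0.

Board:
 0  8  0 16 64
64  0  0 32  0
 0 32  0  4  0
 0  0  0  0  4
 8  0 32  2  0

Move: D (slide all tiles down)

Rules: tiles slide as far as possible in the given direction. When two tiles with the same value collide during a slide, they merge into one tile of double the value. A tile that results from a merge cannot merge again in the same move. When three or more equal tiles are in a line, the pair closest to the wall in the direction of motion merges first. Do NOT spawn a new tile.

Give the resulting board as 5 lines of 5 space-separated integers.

Slide down:
col 0: [0, 64, 0, 0, 8] -> [0, 0, 0, 64, 8]
col 1: [8, 0, 32, 0, 0] -> [0, 0, 0, 8, 32]
col 2: [0, 0, 0, 0, 32] -> [0, 0, 0, 0, 32]
col 3: [16, 32, 4, 0, 2] -> [0, 16, 32, 4, 2]
col 4: [64, 0, 0, 4, 0] -> [0, 0, 0, 64, 4]

Answer:  0  0  0  0  0
 0  0  0 16  0
 0  0  0 32  0
64  8  0  4 64
 8 32 32  2  4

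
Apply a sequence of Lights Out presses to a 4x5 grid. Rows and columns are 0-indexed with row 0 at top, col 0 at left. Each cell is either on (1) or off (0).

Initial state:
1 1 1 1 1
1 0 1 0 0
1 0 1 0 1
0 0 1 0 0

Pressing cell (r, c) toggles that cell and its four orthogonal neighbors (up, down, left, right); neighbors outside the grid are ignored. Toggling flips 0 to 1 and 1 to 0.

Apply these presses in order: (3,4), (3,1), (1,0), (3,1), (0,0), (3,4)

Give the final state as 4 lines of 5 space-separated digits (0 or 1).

After press 1 at (3,4):
1 1 1 1 1
1 0 1 0 0
1 0 1 0 0
0 0 1 1 1

After press 2 at (3,1):
1 1 1 1 1
1 0 1 0 0
1 1 1 0 0
1 1 0 1 1

After press 3 at (1,0):
0 1 1 1 1
0 1 1 0 0
0 1 1 0 0
1 1 0 1 1

After press 4 at (3,1):
0 1 1 1 1
0 1 1 0 0
0 0 1 0 0
0 0 1 1 1

After press 5 at (0,0):
1 0 1 1 1
1 1 1 0 0
0 0 1 0 0
0 0 1 1 1

After press 6 at (3,4):
1 0 1 1 1
1 1 1 0 0
0 0 1 0 1
0 0 1 0 0

Answer: 1 0 1 1 1
1 1 1 0 0
0 0 1 0 1
0 0 1 0 0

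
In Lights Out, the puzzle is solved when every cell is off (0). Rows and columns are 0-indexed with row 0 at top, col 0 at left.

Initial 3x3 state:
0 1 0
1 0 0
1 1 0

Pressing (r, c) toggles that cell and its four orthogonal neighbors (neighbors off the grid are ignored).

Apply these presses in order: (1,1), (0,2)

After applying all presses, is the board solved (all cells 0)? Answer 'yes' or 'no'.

After press 1 at (1,1):
0 0 0
0 1 1
1 0 0

After press 2 at (0,2):
0 1 1
0 1 0
1 0 0

Lights still on: 4

Answer: no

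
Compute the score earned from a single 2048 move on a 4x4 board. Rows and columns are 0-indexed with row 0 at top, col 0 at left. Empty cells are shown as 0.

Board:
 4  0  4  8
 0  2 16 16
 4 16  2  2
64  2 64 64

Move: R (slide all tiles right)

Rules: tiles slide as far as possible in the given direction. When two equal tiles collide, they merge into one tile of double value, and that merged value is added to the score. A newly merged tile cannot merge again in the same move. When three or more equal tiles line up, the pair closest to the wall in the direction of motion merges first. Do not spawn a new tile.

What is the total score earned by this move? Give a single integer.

Slide right:
row 0: [4, 0, 4, 8] -> [0, 0, 8, 8]  score +8 (running 8)
row 1: [0, 2, 16, 16] -> [0, 0, 2, 32]  score +32 (running 40)
row 2: [4, 16, 2, 2] -> [0, 4, 16, 4]  score +4 (running 44)
row 3: [64, 2, 64, 64] -> [0, 64, 2, 128]  score +128 (running 172)
Board after move:
  0   0   8   8
  0   0   2  32
  0   4  16   4
  0  64   2 128

Answer: 172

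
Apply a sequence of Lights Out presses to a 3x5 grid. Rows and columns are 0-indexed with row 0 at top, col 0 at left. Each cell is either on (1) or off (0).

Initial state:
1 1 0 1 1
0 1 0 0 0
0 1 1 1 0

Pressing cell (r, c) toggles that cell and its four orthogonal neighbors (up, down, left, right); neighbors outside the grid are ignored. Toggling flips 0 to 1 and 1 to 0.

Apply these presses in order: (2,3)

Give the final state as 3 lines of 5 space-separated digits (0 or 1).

Answer: 1 1 0 1 1
0 1 0 1 0
0 1 0 0 1

Derivation:
After press 1 at (2,3):
1 1 0 1 1
0 1 0 1 0
0 1 0 0 1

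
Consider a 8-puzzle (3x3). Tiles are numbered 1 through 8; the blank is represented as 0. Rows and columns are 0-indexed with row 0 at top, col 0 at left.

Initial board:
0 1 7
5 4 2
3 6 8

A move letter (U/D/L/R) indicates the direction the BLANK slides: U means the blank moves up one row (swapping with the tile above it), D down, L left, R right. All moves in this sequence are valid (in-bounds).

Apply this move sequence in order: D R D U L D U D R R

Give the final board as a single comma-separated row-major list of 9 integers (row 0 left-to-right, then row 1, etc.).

Answer: 5, 1, 7, 3, 4, 2, 6, 8, 0

Derivation:
After move 1 (D):
5 1 7
0 4 2
3 6 8

After move 2 (R):
5 1 7
4 0 2
3 6 8

After move 3 (D):
5 1 7
4 6 2
3 0 8

After move 4 (U):
5 1 7
4 0 2
3 6 8

After move 5 (L):
5 1 7
0 4 2
3 6 8

After move 6 (D):
5 1 7
3 4 2
0 6 8

After move 7 (U):
5 1 7
0 4 2
3 6 8

After move 8 (D):
5 1 7
3 4 2
0 6 8

After move 9 (R):
5 1 7
3 4 2
6 0 8

After move 10 (R):
5 1 7
3 4 2
6 8 0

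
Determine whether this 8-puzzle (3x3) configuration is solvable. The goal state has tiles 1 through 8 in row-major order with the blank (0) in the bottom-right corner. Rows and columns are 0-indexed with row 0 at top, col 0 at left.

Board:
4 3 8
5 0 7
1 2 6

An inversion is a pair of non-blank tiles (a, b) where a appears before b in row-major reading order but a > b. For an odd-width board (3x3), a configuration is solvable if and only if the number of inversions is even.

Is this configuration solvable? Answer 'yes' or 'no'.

Answer: no

Derivation:
Inversions (pairs i<j in row-major order where tile[i] > tile[j] > 0): 15
15 is odd, so the puzzle is not solvable.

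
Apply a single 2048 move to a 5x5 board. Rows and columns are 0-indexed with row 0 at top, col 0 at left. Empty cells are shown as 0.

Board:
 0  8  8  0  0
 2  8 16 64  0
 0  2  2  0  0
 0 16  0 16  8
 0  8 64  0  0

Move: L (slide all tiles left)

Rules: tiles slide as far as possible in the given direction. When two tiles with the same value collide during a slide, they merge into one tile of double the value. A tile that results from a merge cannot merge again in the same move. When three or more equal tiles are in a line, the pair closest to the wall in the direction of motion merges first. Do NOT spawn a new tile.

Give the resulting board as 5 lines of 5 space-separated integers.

Slide left:
row 0: [0, 8, 8, 0, 0] -> [16, 0, 0, 0, 0]
row 1: [2, 8, 16, 64, 0] -> [2, 8, 16, 64, 0]
row 2: [0, 2, 2, 0, 0] -> [4, 0, 0, 0, 0]
row 3: [0, 16, 0, 16, 8] -> [32, 8, 0, 0, 0]
row 4: [0, 8, 64, 0, 0] -> [8, 64, 0, 0, 0]

Answer: 16  0  0  0  0
 2  8 16 64  0
 4  0  0  0  0
32  8  0  0  0
 8 64  0  0  0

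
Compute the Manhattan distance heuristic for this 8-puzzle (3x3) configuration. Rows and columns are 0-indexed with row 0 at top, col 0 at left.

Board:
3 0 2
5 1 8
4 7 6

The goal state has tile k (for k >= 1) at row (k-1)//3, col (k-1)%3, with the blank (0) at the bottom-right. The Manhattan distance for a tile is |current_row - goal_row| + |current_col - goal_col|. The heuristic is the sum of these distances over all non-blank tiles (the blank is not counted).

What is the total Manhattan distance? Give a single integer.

Answer: 11

Derivation:
Tile 3: (0,0)->(0,2) = 2
Tile 2: (0,2)->(0,1) = 1
Tile 5: (1,0)->(1,1) = 1
Tile 1: (1,1)->(0,0) = 2
Tile 8: (1,2)->(2,1) = 2
Tile 4: (2,0)->(1,0) = 1
Tile 7: (2,1)->(2,0) = 1
Tile 6: (2,2)->(1,2) = 1
Sum: 2 + 1 + 1 + 2 + 2 + 1 + 1 + 1 = 11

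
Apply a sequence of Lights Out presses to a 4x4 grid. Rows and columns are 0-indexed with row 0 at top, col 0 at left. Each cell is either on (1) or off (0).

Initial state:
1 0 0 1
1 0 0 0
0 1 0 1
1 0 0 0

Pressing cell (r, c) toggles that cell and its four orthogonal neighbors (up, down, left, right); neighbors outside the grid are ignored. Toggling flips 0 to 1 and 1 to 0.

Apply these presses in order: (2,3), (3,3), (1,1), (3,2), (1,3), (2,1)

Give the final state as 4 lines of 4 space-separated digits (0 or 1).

Answer: 1 1 0 0
0 0 0 0
1 1 1 0
1 0 0 1

Derivation:
After press 1 at (2,3):
1 0 0 1
1 0 0 1
0 1 1 0
1 0 0 1

After press 2 at (3,3):
1 0 0 1
1 0 0 1
0 1 1 1
1 0 1 0

After press 3 at (1,1):
1 1 0 1
0 1 1 1
0 0 1 1
1 0 1 0

After press 4 at (3,2):
1 1 0 1
0 1 1 1
0 0 0 1
1 1 0 1

After press 5 at (1,3):
1 1 0 0
0 1 0 0
0 0 0 0
1 1 0 1

After press 6 at (2,1):
1 1 0 0
0 0 0 0
1 1 1 0
1 0 0 1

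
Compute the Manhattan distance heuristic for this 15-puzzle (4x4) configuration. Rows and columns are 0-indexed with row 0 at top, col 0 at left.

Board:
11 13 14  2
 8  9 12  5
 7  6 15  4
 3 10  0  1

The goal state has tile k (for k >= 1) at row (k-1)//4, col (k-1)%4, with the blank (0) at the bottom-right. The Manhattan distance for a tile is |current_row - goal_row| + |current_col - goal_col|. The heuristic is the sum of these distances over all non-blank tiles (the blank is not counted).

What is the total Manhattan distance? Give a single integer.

Answer: 43

Derivation:
Tile 11: at (0,0), goal (2,2), distance |0-2|+|0-2| = 4
Tile 13: at (0,1), goal (3,0), distance |0-3|+|1-0| = 4
Tile 14: at (0,2), goal (3,1), distance |0-3|+|2-1| = 4
Tile 2: at (0,3), goal (0,1), distance |0-0|+|3-1| = 2
Tile 8: at (1,0), goal (1,3), distance |1-1|+|0-3| = 3
Tile 9: at (1,1), goal (2,0), distance |1-2|+|1-0| = 2
Tile 12: at (1,2), goal (2,3), distance |1-2|+|2-3| = 2
Tile 5: at (1,3), goal (1,0), distance |1-1|+|3-0| = 3
Tile 7: at (2,0), goal (1,2), distance |2-1|+|0-2| = 3
Tile 6: at (2,1), goal (1,1), distance |2-1|+|1-1| = 1
Tile 15: at (2,2), goal (3,2), distance |2-3|+|2-2| = 1
Tile 4: at (2,3), goal (0,3), distance |2-0|+|3-3| = 2
Tile 3: at (3,0), goal (0,2), distance |3-0|+|0-2| = 5
Tile 10: at (3,1), goal (2,1), distance |3-2|+|1-1| = 1
Tile 1: at (3,3), goal (0,0), distance |3-0|+|3-0| = 6
Sum: 4 + 4 + 4 + 2 + 3 + 2 + 2 + 3 + 3 + 1 + 1 + 2 + 5 + 1 + 6 = 43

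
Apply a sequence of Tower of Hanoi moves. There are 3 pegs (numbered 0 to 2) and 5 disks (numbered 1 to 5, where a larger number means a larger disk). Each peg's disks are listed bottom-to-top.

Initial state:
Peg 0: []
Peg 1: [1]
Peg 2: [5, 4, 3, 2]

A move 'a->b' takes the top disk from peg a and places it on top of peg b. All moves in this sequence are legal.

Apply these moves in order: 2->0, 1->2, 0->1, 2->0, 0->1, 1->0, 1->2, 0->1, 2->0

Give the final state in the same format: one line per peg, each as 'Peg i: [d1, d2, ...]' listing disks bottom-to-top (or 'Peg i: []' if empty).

After move 1 (2->0):
Peg 0: [2]
Peg 1: [1]
Peg 2: [5, 4, 3]

After move 2 (1->2):
Peg 0: [2]
Peg 1: []
Peg 2: [5, 4, 3, 1]

After move 3 (0->1):
Peg 0: []
Peg 1: [2]
Peg 2: [5, 4, 3, 1]

After move 4 (2->0):
Peg 0: [1]
Peg 1: [2]
Peg 2: [5, 4, 3]

After move 5 (0->1):
Peg 0: []
Peg 1: [2, 1]
Peg 2: [5, 4, 3]

After move 6 (1->0):
Peg 0: [1]
Peg 1: [2]
Peg 2: [5, 4, 3]

After move 7 (1->2):
Peg 0: [1]
Peg 1: []
Peg 2: [5, 4, 3, 2]

After move 8 (0->1):
Peg 0: []
Peg 1: [1]
Peg 2: [5, 4, 3, 2]

After move 9 (2->0):
Peg 0: [2]
Peg 1: [1]
Peg 2: [5, 4, 3]

Answer: Peg 0: [2]
Peg 1: [1]
Peg 2: [5, 4, 3]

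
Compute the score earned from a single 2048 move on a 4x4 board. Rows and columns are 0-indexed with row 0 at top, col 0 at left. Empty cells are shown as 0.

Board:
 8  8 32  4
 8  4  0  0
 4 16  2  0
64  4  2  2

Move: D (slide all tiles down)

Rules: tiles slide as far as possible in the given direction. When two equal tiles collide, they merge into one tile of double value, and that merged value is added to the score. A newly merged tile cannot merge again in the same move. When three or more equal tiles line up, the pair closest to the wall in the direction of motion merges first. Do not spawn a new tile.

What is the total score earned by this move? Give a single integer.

Answer: 20

Derivation:
Slide down:
col 0: [8, 8, 4, 64] -> [0, 16, 4, 64]  score +16 (running 16)
col 1: [8, 4, 16, 4] -> [8, 4, 16, 4]  score +0 (running 16)
col 2: [32, 0, 2, 2] -> [0, 0, 32, 4]  score +4 (running 20)
col 3: [4, 0, 0, 2] -> [0, 0, 4, 2]  score +0 (running 20)
Board after move:
 0  8  0  0
16  4  0  0
 4 16 32  4
64  4  4  2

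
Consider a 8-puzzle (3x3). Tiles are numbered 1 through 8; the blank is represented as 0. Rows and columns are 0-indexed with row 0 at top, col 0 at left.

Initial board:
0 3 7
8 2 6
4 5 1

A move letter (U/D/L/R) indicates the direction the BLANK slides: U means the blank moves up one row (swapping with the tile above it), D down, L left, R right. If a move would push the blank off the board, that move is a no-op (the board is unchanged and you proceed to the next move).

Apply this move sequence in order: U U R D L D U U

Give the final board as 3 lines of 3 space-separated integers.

After move 1 (U):
0 3 7
8 2 6
4 5 1

After move 2 (U):
0 3 7
8 2 6
4 5 1

After move 3 (R):
3 0 7
8 2 6
4 5 1

After move 4 (D):
3 2 7
8 0 6
4 5 1

After move 5 (L):
3 2 7
0 8 6
4 5 1

After move 6 (D):
3 2 7
4 8 6
0 5 1

After move 7 (U):
3 2 7
0 8 6
4 5 1

After move 8 (U):
0 2 7
3 8 6
4 5 1

Answer: 0 2 7
3 8 6
4 5 1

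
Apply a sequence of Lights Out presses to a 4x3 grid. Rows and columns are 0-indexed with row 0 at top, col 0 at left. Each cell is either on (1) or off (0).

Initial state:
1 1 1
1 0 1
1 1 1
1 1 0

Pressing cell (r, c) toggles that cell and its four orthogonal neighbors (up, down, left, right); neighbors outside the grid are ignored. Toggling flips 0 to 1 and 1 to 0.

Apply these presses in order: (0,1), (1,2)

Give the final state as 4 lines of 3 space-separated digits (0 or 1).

After press 1 at (0,1):
0 0 0
1 1 1
1 1 1
1 1 0

After press 2 at (1,2):
0 0 1
1 0 0
1 1 0
1 1 0

Answer: 0 0 1
1 0 0
1 1 0
1 1 0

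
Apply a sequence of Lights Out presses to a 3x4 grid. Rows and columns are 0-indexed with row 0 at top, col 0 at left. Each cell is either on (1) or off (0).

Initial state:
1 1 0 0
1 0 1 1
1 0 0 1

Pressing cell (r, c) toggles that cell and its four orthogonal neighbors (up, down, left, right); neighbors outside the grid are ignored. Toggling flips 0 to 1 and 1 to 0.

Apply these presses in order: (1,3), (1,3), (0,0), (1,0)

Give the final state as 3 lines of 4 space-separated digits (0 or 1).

Answer: 1 0 0 0
1 1 1 1
0 0 0 1

Derivation:
After press 1 at (1,3):
1 1 0 1
1 0 0 0
1 0 0 0

After press 2 at (1,3):
1 1 0 0
1 0 1 1
1 0 0 1

After press 3 at (0,0):
0 0 0 0
0 0 1 1
1 0 0 1

After press 4 at (1,0):
1 0 0 0
1 1 1 1
0 0 0 1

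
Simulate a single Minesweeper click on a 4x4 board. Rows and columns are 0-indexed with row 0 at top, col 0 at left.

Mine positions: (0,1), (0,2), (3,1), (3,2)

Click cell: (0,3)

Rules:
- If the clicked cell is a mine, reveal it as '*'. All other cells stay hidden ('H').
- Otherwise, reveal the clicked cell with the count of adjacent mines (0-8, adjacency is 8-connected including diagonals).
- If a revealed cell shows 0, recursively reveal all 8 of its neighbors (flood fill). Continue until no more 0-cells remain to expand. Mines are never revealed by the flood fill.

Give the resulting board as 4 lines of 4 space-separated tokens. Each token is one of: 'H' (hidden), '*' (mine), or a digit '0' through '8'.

H H H 1
H H H H
H H H H
H H H H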